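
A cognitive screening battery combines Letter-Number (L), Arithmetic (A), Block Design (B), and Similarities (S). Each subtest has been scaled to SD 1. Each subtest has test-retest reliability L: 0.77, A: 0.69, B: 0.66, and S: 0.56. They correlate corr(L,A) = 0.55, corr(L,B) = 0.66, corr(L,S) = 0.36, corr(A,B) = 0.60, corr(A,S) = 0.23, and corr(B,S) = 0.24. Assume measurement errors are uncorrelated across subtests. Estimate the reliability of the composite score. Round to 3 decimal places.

0.858

Var(L+A+B+S) = 4 + 2·[0.55 + 0.66 + 0.36 + 0.60 + 0.23 + 0.24] = 4 + 5.28 = 9.28.
Under uncorrelated errors the observed covariances equal the true-score covariances, so only the own-variance terms attenuate.
True-score variance = [0.77 + 0.69 + 0.66 + 0.56] + 5.28 = 2.68 + 5.28 = 7.96.
Reliability = 7.96 / 9.28 = 0.858.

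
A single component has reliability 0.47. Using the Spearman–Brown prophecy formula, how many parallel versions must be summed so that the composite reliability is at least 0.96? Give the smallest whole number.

k ≥ ρ*(1−ρ₁)/(ρ₁(1−ρ*)) = 0.96·0.53 / (0.47·0.04) = 27.064.
Smallest integer k = 28.

28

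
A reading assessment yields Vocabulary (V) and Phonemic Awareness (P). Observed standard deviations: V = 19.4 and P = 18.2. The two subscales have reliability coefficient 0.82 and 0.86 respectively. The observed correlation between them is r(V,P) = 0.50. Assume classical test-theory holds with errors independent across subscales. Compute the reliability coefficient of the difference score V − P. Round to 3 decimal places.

Var(V−P) = 19.4² + 18.2² − 2·19.4·18.2·0.50 = 707.6 − 353.08 = 354.52.
With uncorrelated errors the cross-covariances are all true-score covariance, so they carry over unchanged; only the diagonal terms shrink to ρᵢσᵢ².
True-score variance = [19.4²·0.82 + 18.2²·0.86] − 353.08 = 593.482 − 353.08 = 240.402.
Reliability = 240.402 / 354.52 = 0.678.

0.678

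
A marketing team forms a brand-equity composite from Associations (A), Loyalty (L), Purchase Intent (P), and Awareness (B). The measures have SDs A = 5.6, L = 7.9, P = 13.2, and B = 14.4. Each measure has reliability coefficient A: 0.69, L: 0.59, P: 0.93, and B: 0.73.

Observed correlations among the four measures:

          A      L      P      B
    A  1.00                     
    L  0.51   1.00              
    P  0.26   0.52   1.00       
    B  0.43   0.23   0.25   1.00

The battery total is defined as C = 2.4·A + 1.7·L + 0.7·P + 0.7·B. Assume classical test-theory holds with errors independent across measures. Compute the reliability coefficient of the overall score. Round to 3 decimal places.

Var(C) = 2.4²·5.6² + 1.7²·7.9² + 0.7²·13.2² + 0.7²·14.4² + 2·[4.08·5.6·7.9·0.51 + 1.68·5.6·13.2·0.26 + 1.68·5.6·14.4·0.43 + 1.19·7.9·13.2·0.52 + 1.19·7.9·14.4·0.23 + 0.49·13.2·14.4·0.25] = 547.982 + 603.093 = 1151.08.
Under uncorrelated errors the observed covariances equal the true-score covariances, so only the own-variance terms attenuate.
True-score variance = [2.4²·5.6²·0.69 + 1.7²·7.9²·0.59 + 0.7²·13.2²·0.93 + 0.7²·14.4²·0.73] + 603.093 = 384.626 + 603.093 = 987.719.
Reliability = 987.719 / 1151.08 = 0.858.

0.858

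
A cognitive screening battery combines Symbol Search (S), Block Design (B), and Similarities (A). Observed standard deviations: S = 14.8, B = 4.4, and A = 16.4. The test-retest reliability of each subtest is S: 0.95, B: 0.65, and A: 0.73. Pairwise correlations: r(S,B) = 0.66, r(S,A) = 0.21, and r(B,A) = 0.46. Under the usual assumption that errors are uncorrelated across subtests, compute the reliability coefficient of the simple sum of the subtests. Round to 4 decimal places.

Var(S+B+A) = 14.8² + 4.4² + 16.4² + 2·[14.8·4.4·0.66 + 14.8·16.4·0.21 + 4.4·16.4·0.46] = 507.36 + 254.288 = 761.648.
Under uncorrelated errors the observed covariances equal the true-score covariances, so only the own-variance terms attenuate.
True-score variance = [14.8²·0.95 + 4.4²·0.65 + 16.4²·0.73] + 254.288 = 417.013 + 254.288 = 671.301.
Reliability = 671.301 / 761.648 = 0.8814.

0.8814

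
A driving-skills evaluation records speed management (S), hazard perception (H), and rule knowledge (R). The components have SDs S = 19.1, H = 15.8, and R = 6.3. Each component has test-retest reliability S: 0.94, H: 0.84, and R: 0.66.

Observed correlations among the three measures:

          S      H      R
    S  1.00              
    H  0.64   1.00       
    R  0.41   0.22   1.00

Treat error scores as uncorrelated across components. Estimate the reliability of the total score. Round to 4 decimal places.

Var(S+H+R) = 19.1² + 15.8² + 6.3² + 2·[19.1·15.8·0.64 + 19.1·6.3·0.41 + 15.8·6.3·0.22] = 654.14 + 528.747 = 1182.89.
With uncorrelated errors the cross-covariances are all true-score covariance, so they carry over unchanged; only the diagonal terms shrink to ρᵢσᵢ².
True-score variance = [19.1²·0.94 + 15.8²·0.84 + 6.3²·0.66] + 528.747 = 578.814 + 528.747 = 1107.56.
Reliability = 1107.56 / 1182.89 = 0.9363.

0.9363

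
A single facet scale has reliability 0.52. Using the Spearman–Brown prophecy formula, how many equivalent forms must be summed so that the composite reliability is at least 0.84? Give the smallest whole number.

5

k ≥ ρ*(1−ρ₁)/(ρ₁(1−ρ*)) = 0.84·0.48 / (0.52·0.16) = 4.846.
Smallest integer k = 5.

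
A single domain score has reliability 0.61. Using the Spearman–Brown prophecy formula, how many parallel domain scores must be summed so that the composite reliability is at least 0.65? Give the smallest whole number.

2

k ≥ ρ*(1−ρ₁)/(ρ₁(1−ρ*)) = 0.65·0.39 / (0.61·0.35) = 1.187.
Smallest integer k = 2.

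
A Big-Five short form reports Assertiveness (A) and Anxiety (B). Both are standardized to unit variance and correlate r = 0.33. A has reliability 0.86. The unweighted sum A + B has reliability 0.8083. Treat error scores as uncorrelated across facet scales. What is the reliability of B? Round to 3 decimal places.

Var(A+B) = 2 + 2·0.33 = 2.660.
True-score variance = ρ_A + ρ_B + 2·0.33, so 0.8083 = (0.86 + ρ_B + 0.66) / 2.660.
ρ_B = 0.8083·2.660 − 0.86 − 0.66 = 0.630.

0.630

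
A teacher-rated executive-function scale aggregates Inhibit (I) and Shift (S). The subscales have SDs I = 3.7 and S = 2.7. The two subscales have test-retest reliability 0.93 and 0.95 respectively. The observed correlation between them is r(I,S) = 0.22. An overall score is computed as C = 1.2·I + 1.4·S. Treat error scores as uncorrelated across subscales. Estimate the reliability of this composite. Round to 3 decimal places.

Var(C) = 1.2²·3.7² + 1.4²·2.7² + 2·[1.68·3.7·2.7·0.22] = 34.002 + 7.38461 = 41.3866.
Because errors are independent across components, Cov(Tᵢ,Tⱼ) = Cov(Xᵢ,Xⱼ); the off-diagonal part of the true-score variance is the same as above.
True-score variance = [1.2²·3.7²·0.93 + 1.4²·2.7²·0.95] + 7.38461 = 31.9076 + 7.38461 = 39.2922.
Reliability = 39.2922 / 41.3866 = 0.949.

0.949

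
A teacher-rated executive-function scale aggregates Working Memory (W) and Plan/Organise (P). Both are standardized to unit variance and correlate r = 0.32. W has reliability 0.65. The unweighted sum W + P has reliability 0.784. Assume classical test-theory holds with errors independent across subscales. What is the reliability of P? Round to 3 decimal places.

Var(W+P) = 2 + 2·0.32 = 2.640.
True-score variance = ρ_W + ρ_P + 2·0.32, so 0.784 = (0.65 + ρ_P + 0.64) / 2.640.
ρ_P = 0.784·2.640 − 0.65 − 0.64 = 0.780.

0.780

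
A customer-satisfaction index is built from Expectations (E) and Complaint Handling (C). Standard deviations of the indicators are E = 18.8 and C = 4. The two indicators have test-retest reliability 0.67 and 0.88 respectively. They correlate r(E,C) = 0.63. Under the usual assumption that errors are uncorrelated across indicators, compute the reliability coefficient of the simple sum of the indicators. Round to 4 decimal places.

0.7446

Var(E+C) = 18.8² + 4² + 2·[18.8·4·0.63] = 369.44 + 94.752 = 464.192.
With uncorrelated errors the cross-covariances are all true-score covariance, so they carry over unchanged; only the diagonal terms shrink to ρᵢσᵢ².
True-score variance = [18.8²·0.67 + 4²·0.88] + 94.752 = 250.885 + 94.752 = 345.637.
Reliability = 345.637 / 464.192 = 0.7446.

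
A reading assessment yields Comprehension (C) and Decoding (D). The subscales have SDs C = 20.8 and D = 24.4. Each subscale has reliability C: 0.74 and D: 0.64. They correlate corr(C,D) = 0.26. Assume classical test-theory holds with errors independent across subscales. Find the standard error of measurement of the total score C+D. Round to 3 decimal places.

18.078

Var(total) = 1028 + 263.91 = 1291.91.
True-score variance = 701.184 + 263.91 = 965.094, so reliability = 0.7470.
Error variance = 1291.91 − 965.094 = 326.816; SEM = √326.816 = 18.078.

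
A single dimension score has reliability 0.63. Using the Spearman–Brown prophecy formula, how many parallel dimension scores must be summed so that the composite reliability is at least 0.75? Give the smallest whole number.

2

k ≥ ρ*(1−ρ₁)/(ρ₁(1−ρ*)) = 0.75·0.37 / (0.63·0.25) = 1.762.
Smallest integer k = 2.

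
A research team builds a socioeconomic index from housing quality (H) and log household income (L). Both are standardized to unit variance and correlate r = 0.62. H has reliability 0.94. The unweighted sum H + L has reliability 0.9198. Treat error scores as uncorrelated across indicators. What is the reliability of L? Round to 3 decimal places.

0.800

Var(H+L) = 2 + 2·0.62 = 3.240.
True-score variance = ρ_H + ρ_L + 2·0.62, so 0.9198 = (0.94 + ρ_L + 1.24) / 3.240.
ρ_L = 0.9198·3.240 − 0.94 − 1.24 = 0.800.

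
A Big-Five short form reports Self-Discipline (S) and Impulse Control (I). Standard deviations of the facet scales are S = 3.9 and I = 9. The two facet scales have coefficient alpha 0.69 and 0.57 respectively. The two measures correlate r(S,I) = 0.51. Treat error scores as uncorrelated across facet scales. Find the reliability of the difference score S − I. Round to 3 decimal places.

0.345

Var(S−I) = 3.9² + 9² − 2·3.9·9·0.51 = 96.21 − 35.802 = 60.408.
Under uncorrelated errors the observed covariances equal the true-score covariances, so only the own-variance terms attenuate.
True-score variance = [3.9²·0.69 + 9²·0.57] − 35.802 = 56.6649 − 35.802 = 20.8629.
Reliability = 20.8629 / 60.408 = 0.345.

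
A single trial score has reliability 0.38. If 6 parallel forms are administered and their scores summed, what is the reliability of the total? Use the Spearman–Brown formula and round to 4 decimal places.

ρ_k = kρ / (1 + (k−1)ρ) = 6·0.38 / (1 + 5·0.38) = 2.280 / 2.900 = 0.7862.

0.7862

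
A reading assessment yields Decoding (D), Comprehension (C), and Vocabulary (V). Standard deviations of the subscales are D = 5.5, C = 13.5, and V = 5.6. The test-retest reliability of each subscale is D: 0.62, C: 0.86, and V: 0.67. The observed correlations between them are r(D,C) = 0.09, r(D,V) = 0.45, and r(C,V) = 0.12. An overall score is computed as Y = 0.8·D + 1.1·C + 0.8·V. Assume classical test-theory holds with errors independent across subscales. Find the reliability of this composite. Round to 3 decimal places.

0.853

Var(Y) = 0.8²·5.5² + 1.1²·13.5² + 0.8²·5.6² + 2·[0.88·5.5·13.5·0.09 + 0.64·5.5·5.6·0.45 + 0.88·13.5·5.6·0.12] = 259.953 + 45.4687 = 305.422.
Under uncorrelated errors the observed covariances equal the true-score covariances, so only the own-variance terms attenuate.
True-score variance = [0.8²·5.5²·0.62 + 1.1²·13.5²·0.86 + 0.8²·5.6²·0.67] + 45.4687 = 215.1 + 45.4687 = 260.568.
Reliability = 260.568 / 305.422 = 0.853.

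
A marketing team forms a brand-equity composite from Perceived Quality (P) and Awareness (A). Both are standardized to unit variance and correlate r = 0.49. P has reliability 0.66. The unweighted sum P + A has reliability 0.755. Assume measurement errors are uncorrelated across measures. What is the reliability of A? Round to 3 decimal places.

Var(P+A) = 2 + 2·0.49 = 2.980.
True-score variance = ρ_P + ρ_A + 2·0.49, so 0.755 = (0.66 + ρ_A + 0.98) / 2.980.
ρ_A = 0.755·2.980 − 0.66 − 0.98 = 0.610.

0.610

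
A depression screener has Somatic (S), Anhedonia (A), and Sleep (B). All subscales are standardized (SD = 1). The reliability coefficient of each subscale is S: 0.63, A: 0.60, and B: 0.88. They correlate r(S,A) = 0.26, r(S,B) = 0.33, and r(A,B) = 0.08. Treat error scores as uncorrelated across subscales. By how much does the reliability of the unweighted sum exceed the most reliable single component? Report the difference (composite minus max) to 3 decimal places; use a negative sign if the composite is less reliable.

Var(sum) = 3 + 1.34 = 4.34; true-score variance = 2.11 + 1.34 = 3.45; composite reliability = 0.7949.
Max component reliability = 0.8800.
Difference = 0.7949 − 0.8800 = -0.085.

-0.085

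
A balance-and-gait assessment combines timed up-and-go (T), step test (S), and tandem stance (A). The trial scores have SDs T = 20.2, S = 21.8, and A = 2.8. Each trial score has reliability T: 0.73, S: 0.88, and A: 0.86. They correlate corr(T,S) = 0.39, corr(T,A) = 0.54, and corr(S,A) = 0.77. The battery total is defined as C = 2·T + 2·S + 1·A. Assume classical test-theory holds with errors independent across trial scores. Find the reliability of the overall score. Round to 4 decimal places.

Var(C) = 2²·20.2² + 2²·21.8² + 2.8² + 2·[4·20.2·21.8·0.39 + 2·20.2·2.8·0.54 + 2·21.8·2.8·0.77] = 3540.96 + 1684.1 = 5225.06.
Under uncorrelated errors the observed covariances equal the true-score covariances, so only the own-variance terms attenuate.
True-score variance = [2²·20.2²·0.73 + 2²·21.8²·0.88 + 2.8²·0.86] + 1684.1 = 2871.06 + 1684.1 = 4555.16.
Reliability = 4555.16 / 5225.06 = 0.8718.

0.8718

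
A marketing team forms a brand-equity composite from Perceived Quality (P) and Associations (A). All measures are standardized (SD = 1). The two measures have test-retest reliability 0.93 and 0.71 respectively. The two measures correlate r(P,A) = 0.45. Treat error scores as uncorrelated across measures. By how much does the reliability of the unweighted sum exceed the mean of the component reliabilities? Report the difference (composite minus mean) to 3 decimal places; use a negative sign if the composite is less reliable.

0.056

Var(sum) = 2 + 0.9 = 2.9; true-score variance = 1.64 + 0.9 = 2.54; composite reliability = 0.8759.
Mean component reliability = 0.8200.
Difference = 0.8759 − 0.8200 = 0.056.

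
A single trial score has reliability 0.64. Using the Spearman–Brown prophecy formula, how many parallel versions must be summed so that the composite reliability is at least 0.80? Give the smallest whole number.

3

k ≥ ρ*(1−ρ₁)/(ρ₁(1−ρ*)) = 0.80·0.36 / (0.64·0.20) = 2.250.
Smallest integer k = 3.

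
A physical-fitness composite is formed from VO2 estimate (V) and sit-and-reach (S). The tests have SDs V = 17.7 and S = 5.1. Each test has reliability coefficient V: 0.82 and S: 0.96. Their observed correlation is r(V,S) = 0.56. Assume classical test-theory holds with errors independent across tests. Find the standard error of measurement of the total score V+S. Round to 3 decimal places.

7.578

Var(total) = 339.3 + 101.102 = 440.402.
True-score variance = 281.867 + 101.102 = 382.97, so reliability = 0.8696.
Error variance = 440.402 − 382.97 = 57.4326; SEM = √57.4326 = 7.578.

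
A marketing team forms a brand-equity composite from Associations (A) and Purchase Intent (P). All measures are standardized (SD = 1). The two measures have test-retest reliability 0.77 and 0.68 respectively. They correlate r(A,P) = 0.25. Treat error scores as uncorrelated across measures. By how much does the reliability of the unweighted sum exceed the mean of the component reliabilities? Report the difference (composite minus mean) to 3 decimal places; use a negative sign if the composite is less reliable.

Var(sum) = 2 + 0.5 = 2.5; true-score variance = 1.45 + 0.5 = 1.95; composite reliability = 0.7800.
Mean component reliability = 0.7250.
Difference = 0.7800 − 0.7250 = 0.055.

0.055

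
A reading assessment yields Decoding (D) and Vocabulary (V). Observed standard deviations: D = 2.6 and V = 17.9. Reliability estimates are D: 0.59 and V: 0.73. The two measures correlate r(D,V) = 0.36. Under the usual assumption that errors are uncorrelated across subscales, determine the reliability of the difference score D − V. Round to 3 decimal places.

Var(D−V) = 2.6² + 17.9² − 2·2.6·17.9·0.36 = 327.17 − 33.5088 = 293.661.
Because errors are independent across components, Cov(Tᵢ,Tⱼ) = Cov(Xᵢ,Xⱼ); the off-diagonal part of the true-score variance is the same as above.
True-score variance = [2.6²·0.59 + 17.9²·0.73] − 33.5088 = 237.888 − 33.5088 = 204.379.
Reliability = 204.379 / 293.661 = 0.696.

0.696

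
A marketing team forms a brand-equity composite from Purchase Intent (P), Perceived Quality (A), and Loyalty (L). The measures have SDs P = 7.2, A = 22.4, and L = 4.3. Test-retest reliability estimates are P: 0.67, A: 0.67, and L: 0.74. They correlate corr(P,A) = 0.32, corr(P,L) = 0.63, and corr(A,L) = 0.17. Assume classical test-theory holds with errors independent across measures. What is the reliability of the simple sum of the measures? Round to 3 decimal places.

0.749

Var(P+A+L) = 7.2² + 22.4² + 4.3² + 2·[7.2·22.4·0.32 + 7.2·4.3·0.63 + 22.4·4.3·0.17] = 572.09 + 174.978 = 747.068.
With uncorrelated errors the cross-covariances are all true-score covariance, so they carry over unchanged; only the diagonal terms shrink to ρᵢσᵢ².
True-score variance = [7.2²·0.67 + 22.4²·0.67 + 4.3²·0.74] + 174.978 = 384.595 + 174.978 = 559.572.
Reliability = 559.572 / 747.068 = 0.749.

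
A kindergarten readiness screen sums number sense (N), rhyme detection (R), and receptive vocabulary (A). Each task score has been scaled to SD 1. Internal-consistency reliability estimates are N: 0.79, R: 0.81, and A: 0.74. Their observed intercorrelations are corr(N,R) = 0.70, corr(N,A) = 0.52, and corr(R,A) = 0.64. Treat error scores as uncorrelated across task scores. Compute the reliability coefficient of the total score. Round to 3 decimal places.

Var(N+R+A) = 3 + 2·[0.70 + 0.52 + 0.64] = 3 + 3.72 = 6.72.
Because errors are independent across components, Cov(Tᵢ,Tⱼ) = Cov(Xᵢ,Xⱼ); the off-diagonal part of the true-score variance is the same as above.
True-score variance = [0.79 + 0.81 + 0.74] + 3.72 = 2.34 + 3.72 = 6.06.
Reliability = 6.06 / 6.72 = 0.902.

0.902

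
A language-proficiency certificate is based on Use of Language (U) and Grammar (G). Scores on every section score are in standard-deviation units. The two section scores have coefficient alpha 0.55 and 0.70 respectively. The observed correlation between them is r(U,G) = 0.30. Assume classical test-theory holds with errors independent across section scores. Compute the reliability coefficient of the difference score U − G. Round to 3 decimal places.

0.464

Var(U−G) = 1 + 1 − 2·0.30 = 2 − 0.6 = 1.4.
With uncorrelated errors the cross-covariances are all true-score covariance, so they carry over unchanged; only the diagonal terms shrink to ρᵢσᵢ².
True-score variance = [0.55 + 0.70] − 0.6 = 1.25 − 0.6 = 0.65.
Reliability = 0.65 / 1.4 = 0.464.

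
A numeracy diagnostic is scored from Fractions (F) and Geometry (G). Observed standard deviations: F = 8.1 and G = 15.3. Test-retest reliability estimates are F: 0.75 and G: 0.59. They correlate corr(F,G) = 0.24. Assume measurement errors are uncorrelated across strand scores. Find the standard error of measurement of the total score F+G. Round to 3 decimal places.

Var(total) = 299.7 + 59.4864 = 359.186.
True-score variance = 187.321 + 59.4864 = 246.807, so reliability = 0.6871.
Error variance = 359.186 − 246.807 = 112.379; SEM = √112.379 = 10.601.

10.601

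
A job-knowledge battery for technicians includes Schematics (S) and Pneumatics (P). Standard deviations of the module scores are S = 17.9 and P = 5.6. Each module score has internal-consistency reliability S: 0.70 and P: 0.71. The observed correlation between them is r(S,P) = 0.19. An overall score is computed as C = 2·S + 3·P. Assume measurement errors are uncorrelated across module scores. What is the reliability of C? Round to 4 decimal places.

0.7398

Var(C) = 2²·17.9² + 3²·5.6² + 2·[6·17.9·5.6·0.19] = 1563.88 + 228.547 = 1792.43.
With uncorrelated errors the cross-covariances are all true-score covariance, so they carry over unchanged; only the diagonal terms shrink to ρᵢσᵢ².
True-score variance = [2²·17.9²·0.70 + 3²·5.6²·0.71] + 228.547 = 1097.54 + 228.547 = 1326.09.
Reliability = 1326.09 / 1792.43 = 0.7398.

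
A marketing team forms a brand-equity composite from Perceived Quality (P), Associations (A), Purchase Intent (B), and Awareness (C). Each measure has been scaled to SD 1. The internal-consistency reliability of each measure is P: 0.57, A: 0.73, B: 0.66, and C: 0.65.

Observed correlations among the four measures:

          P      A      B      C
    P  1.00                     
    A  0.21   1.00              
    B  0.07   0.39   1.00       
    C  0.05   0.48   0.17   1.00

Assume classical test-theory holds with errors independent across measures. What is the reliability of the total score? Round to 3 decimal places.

Var(P+A+B+C) = 4 + 2·[0.21 + 0.07 + 0.05 + 0.39 + 0.48 + 0.17] = 4 + 2.74 = 6.74.
Under uncorrelated errors the observed covariances equal the true-score covariances, so only the own-variance terms attenuate.
True-score variance = [0.57 + 0.73 + 0.66 + 0.65] + 2.74 = 2.61 + 2.74 = 5.35.
Reliability = 5.35 / 6.74 = 0.794.

0.794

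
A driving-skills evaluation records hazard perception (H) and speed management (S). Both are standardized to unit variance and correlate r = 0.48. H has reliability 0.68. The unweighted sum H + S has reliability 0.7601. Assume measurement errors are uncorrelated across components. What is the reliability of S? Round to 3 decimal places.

0.610

Var(H+S) = 2 + 2·0.48 = 2.960.
True-score variance = ρ_H + ρ_S + 2·0.48, so 0.7601 = (0.68 + ρ_S + 0.96) / 2.960.
ρ_S = 0.7601·2.960 − 0.68 − 0.96 = 0.610.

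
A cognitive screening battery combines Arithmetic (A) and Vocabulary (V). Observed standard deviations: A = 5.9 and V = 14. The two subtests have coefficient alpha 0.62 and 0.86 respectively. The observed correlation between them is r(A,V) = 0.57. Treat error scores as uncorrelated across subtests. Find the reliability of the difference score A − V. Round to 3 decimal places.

Var(A−V) = 5.9² + 14² − 2·5.9·14·0.57 = 230.81 − 94.164 = 136.646.
With uncorrelated errors the cross-covariances are all true-score covariance, so they carry over unchanged; only the diagonal terms shrink to ρᵢσᵢ².
True-score variance = [5.9²·0.62 + 14²·0.86] − 94.164 = 190.142 − 94.164 = 95.9782.
Reliability = 95.9782 / 136.646 = 0.702.

0.702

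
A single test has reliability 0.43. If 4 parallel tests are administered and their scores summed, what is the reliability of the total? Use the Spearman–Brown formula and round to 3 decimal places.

0.751

ρ_k = kρ / (1 + (k−1)ρ) = 4·0.43 / (1 + 3·0.43) = 1.720 / 2.290 = 0.751.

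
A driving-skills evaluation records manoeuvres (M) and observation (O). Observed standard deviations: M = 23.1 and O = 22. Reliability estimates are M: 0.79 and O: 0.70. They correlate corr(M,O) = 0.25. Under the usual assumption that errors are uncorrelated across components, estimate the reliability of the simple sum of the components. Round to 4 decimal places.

0.7977

Var(M+O) = 23.1² + 22² + 2·[23.1·22·0.25] = 1017.61 + 254.1 = 1271.71.
Because errors are independent across components, Cov(Tᵢ,Tⱼ) = Cov(Xᵢ,Xⱼ); the off-diagonal part of the true-score variance is the same as above.
True-score variance = [23.1²·0.79 + 22²·0.70] + 254.1 = 760.352 + 254.1 = 1014.45.
Reliability = 1014.45 / 1271.71 = 0.7977.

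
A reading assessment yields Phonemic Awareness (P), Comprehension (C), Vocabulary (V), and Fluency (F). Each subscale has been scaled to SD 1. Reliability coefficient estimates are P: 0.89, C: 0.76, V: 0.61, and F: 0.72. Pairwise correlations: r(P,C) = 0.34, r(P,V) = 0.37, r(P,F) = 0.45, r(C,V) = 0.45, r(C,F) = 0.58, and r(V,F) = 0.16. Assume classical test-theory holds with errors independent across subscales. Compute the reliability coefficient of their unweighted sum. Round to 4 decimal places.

Var(P+C+V+F) = 4 + 2·[0.34 + 0.37 + 0.45 + 0.45 + 0.58 + 0.16] = 4 + 4.7 = 8.7.
Because errors are independent across components, Cov(Tᵢ,Tⱼ) = Cov(Xᵢ,Xⱼ); the off-diagonal part of the true-score variance is the same as above.
True-score variance = [0.89 + 0.76 + 0.61 + 0.72] + 4.7 = 2.98 + 4.7 = 7.68.
Reliability = 7.68 / 8.7 = 0.8828.

0.8828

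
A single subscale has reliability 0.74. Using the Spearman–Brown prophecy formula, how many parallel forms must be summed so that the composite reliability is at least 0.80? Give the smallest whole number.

2

k ≥ ρ*(1−ρ₁)/(ρ₁(1−ρ*)) = 0.80·0.26 / (0.74·0.20) = 1.405.
Smallest integer k = 2.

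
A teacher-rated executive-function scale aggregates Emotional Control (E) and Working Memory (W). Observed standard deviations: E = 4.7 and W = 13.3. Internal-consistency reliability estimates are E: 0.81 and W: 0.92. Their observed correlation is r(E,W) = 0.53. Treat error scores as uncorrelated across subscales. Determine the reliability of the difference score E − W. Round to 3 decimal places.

0.862

Var(E−W) = 4.7² + 13.3² − 2·4.7·13.3·0.53 = 198.98 − 66.2606 = 132.719.
With uncorrelated errors the cross-covariances are all true-score covariance, so they carry over unchanged; only the diagonal terms shrink to ρᵢσᵢ².
True-score variance = [4.7²·0.81 + 13.3²·0.92] − 66.2606 = 180.632 − 66.2606 = 114.371.
Reliability = 114.371 / 132.719 = 0.862.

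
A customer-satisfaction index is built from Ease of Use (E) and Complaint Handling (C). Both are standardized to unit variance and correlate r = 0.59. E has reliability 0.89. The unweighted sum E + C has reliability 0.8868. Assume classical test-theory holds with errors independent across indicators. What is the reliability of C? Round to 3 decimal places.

0.750

Var(E+C) = 2 + 2·0.59 = 3.180.
True-score variance = ρ_E + ρ_C + 2·0.59, so 0.8868 = (0.89 + ρ_C + 1.18) / 3.180.
ρ_C = 0.8868·3.180 − 0.89 − 1.18 = 0.750.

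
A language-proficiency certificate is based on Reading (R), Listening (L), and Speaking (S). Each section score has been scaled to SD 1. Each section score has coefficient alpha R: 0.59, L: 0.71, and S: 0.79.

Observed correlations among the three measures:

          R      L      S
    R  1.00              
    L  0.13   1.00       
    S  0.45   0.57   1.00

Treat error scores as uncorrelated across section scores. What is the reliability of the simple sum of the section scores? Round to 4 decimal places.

0.8283

Var(R+L+S) = 3 + 2·[0.13 + 0.45 + 0.57] = 3 + 2.3 = 5.3.
With uncorrelated errors the cross-covariances are all true-score covariance, so they carry over unchanged; only the diagonal terms shrink to ρᵢσᵢ².
True-score variance = [0.59 + 0.71 + 0.79] + 2.3 = 2.09 + 2.3 = 4.39.
Reliability = 4.39 / 5.3 = 0.8283.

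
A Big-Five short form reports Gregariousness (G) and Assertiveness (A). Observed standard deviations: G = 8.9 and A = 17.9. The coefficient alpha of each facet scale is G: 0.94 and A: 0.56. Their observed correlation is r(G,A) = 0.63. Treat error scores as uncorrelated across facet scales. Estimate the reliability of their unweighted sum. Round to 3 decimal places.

0.757

Var(G+A) = 8.9² + 17.9² + 2·[8.9·17.9·0.63] = 399.62 + 200.731 = 600.351.
With uncorrelated errors the cross-covariances are all true-score covariance, so they carry over unchanged; only the diagonal terms shrink to ρᵢσᵢ².
True-score variance = [8.9²·0.94 + 17.9²·0.56] + 200.731 = 253.887 + 200.731 = 454.618.
Reliability = 454.618 / 600.351 = 0.757.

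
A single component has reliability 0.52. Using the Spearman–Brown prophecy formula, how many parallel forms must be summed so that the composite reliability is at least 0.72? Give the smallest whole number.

3

k ≥ ρ*(1−ρ₁)/(ρ₁(1−ρ*)) = 0.72·0.48 / (0.52·0.28) = 2.374.
Smallest integer k = 3.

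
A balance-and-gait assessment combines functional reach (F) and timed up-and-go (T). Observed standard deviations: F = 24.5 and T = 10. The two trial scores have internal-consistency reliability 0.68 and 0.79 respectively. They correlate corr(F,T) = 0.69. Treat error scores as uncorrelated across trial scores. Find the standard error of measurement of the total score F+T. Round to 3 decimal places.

14.597

Var(total) = 700.25 + 338.1 = 1038.35.
True-score variance = 487.17 + 338.1 = 825.27, so reliability = 0.7948.
Error variance = 1038.35 − 825.27 = 213.08; SEM = √213.08 = 14.597.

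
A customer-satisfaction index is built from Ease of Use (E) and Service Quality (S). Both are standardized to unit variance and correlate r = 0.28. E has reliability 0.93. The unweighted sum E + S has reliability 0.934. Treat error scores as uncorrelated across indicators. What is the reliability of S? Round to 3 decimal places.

0.901

Var(E+S) = 2 + 2·0.28 = 2.560.
True-score variance = ρ_E + ρ_S + 2·0.28, so 0.934 = (0.93 + ρ_S + 0.56) / 2.560.
ρ_S = 0.934·2.560 − 0.93 − 0.56 = 0.901.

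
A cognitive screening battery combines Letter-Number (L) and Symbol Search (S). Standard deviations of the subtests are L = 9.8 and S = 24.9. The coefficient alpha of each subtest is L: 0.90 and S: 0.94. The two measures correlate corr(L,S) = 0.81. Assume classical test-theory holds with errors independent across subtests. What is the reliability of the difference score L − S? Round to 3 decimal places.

Var(L−S) = 9.8² + 24.9² − 2·9.8·24.9·0.81 = 716.05 − 395.312 = 320.738.
With uncorrelated errors the cross-covariances are all true-score covariance, so they carry over unchanged; only the diagonal terms shrink to ρᵢσᵢ².
True-score variance = [9.8²·0.90 + 24.9²·0.94] − 395.312 = 669.245 − 395.312 = 273.933.
Reliability = 273.933 / 320.738 = 0.854.

0.854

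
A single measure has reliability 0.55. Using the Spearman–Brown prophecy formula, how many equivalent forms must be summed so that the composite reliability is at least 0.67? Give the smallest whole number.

2

k ≥ ρ*(1−ρ₁)/(ρ₁(1−ρ*)) = 0.67·0.45 / (0.55·0.33) = 1.661.
Smallest integer k = 2.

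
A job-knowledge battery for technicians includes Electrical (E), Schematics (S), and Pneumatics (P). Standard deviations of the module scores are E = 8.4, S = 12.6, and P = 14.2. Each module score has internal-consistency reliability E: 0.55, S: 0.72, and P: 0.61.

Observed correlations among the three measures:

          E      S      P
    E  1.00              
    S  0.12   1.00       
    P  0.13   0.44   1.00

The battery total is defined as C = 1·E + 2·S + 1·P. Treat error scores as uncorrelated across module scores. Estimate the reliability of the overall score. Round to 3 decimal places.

Var(C) = 8.4² + 2²·12.6² + 14.2² + 2·[2·8.4·12.6·0.12 + 8.4·14.2·0.13 + 2·12.6·14.2·0.44] = 907.24 + 396.715 = 1303.96.
Under uncorrelated errors the observed covariances equal the true-score covariances, so only the own-variance terms attenuate.
True-score variance = [8.4²·0.55 + 2²·12.6²·0.72 + 14.2²·0.61] + 396.715 = 619.037 + 396.715 = 1015.75.
Reliability = 1015.75 / 1303.96 = 0.779.

0.779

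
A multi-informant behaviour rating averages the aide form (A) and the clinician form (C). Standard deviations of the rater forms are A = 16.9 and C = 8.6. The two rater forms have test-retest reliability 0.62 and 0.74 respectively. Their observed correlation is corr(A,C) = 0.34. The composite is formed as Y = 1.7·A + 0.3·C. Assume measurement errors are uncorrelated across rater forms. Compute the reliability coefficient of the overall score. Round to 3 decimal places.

0.643

Var(Y) = 1.7²·16.9² + 0.3²·8.6² + 2·[0.51·16.9·8.6·0.34] = 832.069 + 50.4039 = 882.473.
With uncorrelated errors the cross-covariances are all true-score covariance, so they carry over unchanged; only the diagonal terms shrink to ρᵢσᵢ².
True-score variance = [1.7²·16.9²·0.62 + 0.3²·8.6²·0.74] + 50.4039 = 516.682 + 50.4039 = 567.086.
Reliability = 567.086 / 882.473 = 0.643.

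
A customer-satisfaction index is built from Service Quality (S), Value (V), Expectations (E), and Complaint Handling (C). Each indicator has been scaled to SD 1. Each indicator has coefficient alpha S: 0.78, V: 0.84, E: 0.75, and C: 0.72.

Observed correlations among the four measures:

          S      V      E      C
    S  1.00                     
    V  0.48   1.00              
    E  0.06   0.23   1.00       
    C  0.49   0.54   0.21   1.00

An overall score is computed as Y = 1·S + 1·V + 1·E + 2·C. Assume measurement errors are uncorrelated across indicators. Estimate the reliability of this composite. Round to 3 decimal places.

Var(Y) = 1 + 1 + 1 + 2² + 2·[0.48 + 0.06 + 2·0.49 + 0.23 + 2·0.54 + 2·0.21] = 7 + 6.5 = 13.5.
Under uncorrelated errors the observed covariances equal the true-score covariances, so only the own-variance terms attenuate.
True-score variance = [0.78 + 0.84 + 0.75 + 2²·0.72] + 6.5 = 5.25 + 6.5 = 11.75.
Reliability = 11.75 / 13.5 = 0.870.

0.870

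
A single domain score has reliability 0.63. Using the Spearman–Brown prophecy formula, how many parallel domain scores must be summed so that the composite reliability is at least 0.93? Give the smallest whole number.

k ≥ ρ*(1−ρ₁)/(ρ₁(1−ρ*)) = 0.93·0.37 / (0.63·0.07) = 7.803.
Smallest integer k = 8.

8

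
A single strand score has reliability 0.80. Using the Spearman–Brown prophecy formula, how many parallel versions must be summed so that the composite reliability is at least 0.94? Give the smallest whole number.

k ≥ ρ*(1−ρ₁)/(ρ₁(1−ρ*)) = 0.94·0.20 / (0.80·0.06) = 3.917.
Smallest integer k = 4.

4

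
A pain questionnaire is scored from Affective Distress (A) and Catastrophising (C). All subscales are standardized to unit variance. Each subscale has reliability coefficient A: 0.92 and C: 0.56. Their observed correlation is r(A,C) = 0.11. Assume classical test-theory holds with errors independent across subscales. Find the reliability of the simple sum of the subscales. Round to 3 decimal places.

Var(A+C) = 2 + 2·[0.11] = 2 + 0.22 = 2.22.
Under uncorrelated errors the observed covariances equal the true-score covariances, so only the own-variance terms attenuate.
True-score variance = [0.92 + 0.56] + 0.22 = 1.48 + 0.22 = 1.7.
Reliability = 1.7 / 2.22 = 0.766.

0.766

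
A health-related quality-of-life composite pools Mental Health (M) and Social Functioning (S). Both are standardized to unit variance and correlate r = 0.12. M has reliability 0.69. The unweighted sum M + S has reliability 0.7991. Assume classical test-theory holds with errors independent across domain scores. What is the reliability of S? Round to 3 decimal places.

Var(M+S) = 2 + 2·0.12 = 2.240.
True-score variance = ρ_M + ρ_S + 2·0.12, so 0.7991 = (0.69 + ρ_S + 0.24) / 2.240.
ρ_S = 0.7991·2.240 − 0.69 − 0.24 = 0.860.

0.860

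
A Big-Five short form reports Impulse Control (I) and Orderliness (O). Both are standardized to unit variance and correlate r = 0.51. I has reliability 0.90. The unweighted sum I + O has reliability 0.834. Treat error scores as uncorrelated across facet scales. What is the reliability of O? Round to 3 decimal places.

0.599

Var(I+O) = 2 + 2·0.51 = 3.020.
True-score variance = ρ_I + ρ_O + 2·0.51, so 0.834 = (0.90 + ρ_O + 1.02) / 3.020.
ρ_O = 0.834·3.020 − 0.90 − 1.02 = 0.599.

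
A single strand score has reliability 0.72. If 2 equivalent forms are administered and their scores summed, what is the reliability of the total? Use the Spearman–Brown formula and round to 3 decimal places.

0.837

ρ_k = kρ / (1 + (k−1)ρ) = 2·0.72 / (1 + 1·0.72) = 1.440 / 1.720 = 0.837.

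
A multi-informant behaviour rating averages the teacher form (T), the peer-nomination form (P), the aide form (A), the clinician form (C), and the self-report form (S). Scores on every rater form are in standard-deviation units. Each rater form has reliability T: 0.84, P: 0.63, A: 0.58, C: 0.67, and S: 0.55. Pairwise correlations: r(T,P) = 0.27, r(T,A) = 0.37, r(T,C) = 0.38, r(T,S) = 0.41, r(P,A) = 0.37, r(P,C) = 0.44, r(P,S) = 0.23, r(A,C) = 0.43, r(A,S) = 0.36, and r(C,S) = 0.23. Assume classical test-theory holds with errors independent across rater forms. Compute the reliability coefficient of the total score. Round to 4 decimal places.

Var(T+P+A+C+S) = 5 + 2·[0.27 + 0.37 + 0.38 + 0.41 + 0.37 + 0.44 + 0.23 + 0.43 + 0.36 + 0.23] = 5 + 6.98 = 11.98.
Because errors are independent across components, Cov(Tᵢ,Tⱼ) = Cov(Xᵢ,Xⱼ); the off-diagonal part of the true-score variance is the same as above.
True-score variance = [0.84 + 0.63 + 0.58 + 0.67 + 0.55] + 6.98 = 3.27 + 6.98 = 10.25.
Reliability = 10.25 / 11.98 = 0.8556.

0.8556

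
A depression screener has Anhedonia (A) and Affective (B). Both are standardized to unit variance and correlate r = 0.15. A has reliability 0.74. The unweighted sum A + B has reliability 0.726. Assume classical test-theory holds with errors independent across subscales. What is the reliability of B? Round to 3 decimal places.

0.630

Var(A+B) = 2 + 2·0.15 = 2.300.
True-score variance = ρ_A + ρ_B + 2·0.15, so 0.726 = (0.74 + ρ_B + 0.30) / 2.300.
ρ_B = 0.726·2.300 − 0.74 − 0.30 = 0.630.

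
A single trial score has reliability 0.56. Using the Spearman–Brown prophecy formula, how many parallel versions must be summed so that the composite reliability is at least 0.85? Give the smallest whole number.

k ≥ ρ*(1−ρ₁)/(ρ₁(1−ρ*)) = 0.85·0.44 / (0.56·0.15) = 4.452.
Smallest integer k = 5.

5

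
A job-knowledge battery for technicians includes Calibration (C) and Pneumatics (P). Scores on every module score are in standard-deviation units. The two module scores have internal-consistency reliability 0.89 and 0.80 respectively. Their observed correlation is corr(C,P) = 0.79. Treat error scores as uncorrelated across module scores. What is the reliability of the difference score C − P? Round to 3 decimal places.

Var(C−P) = 1 + 1 − 2·0.79 = 2 − 1.58 = 0.42.
With uncorrelated errors the cross-covariances are all true-score covariance, so they carry over unchanged; only the diagonal terms shrink to ρᵢσᵢ².
True-score variance = [0.89 + 0.80] − 1.58 = 1.69 − 1.58 = 0.11.
Reliability = 0.11 / 0.42 = 0.262.

0.262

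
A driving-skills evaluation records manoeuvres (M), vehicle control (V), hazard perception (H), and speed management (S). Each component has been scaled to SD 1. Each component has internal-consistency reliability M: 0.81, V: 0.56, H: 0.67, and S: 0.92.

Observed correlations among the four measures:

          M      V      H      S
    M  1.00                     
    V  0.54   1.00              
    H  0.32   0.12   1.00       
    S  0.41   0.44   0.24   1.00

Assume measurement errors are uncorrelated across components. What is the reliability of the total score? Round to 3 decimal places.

0.872

Var(M+V+H+S) = 4 + 2·[0.54 + 0.32 + 0.41 + 0.12 + 0.44 + 0.24] = 4 + 4.14 = 8.14.
Because errors are independent across components, Cov(Tᵢ,Tⱼ) = Cov(Xᵢ,Xⱼ); the off-diagonal part of the true-score variance is the same as above.
True-score variance = [0.81 + 0.56 + 0.67 + 0.92] + 4.14 = 2.96 + 4.14 = 7.1.
Reliability = 7.1 / 8.14 = 0.872.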